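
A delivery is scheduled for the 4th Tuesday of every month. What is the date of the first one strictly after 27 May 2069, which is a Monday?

28 May 2069

May 2069 starts on a Wednesday; its first Tuesday is the 7th, so the 4th Tuesday is the 28th — 28 May 2069.
28 May 2069 is after 27 May 2069, so that is the next one.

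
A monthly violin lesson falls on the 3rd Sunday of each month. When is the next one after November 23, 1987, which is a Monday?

December 20, 1987

November 1987 starts on a Sunday; its first Sunday is the 1st, so the 3rd Sunday is the 15th — November 15, 1987.
That is not after November 23, 1987, so look at December 1987.
December 1987 starts on a Tuesday; its first Sunday is the 6th, so the 3rd Sunday is the 20th — December 20, 1987.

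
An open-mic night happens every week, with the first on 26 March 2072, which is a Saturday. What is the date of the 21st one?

13 August 2072

The 21st occurrence is 20 intervals after the first: 20 × 7 = 140 days after 26 March 2072.
March has 31 days — 5 days to the end of March leaves 135.
April has 30 days (105 left).
May has 31 days (74 left).
June has 30 days (44 left).
July has 31 days (13 left).
13 days into August → 13 August 2072.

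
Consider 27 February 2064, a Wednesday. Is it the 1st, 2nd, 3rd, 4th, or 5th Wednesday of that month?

Day 27 falls in week ⌈27/7⌉ of the month.
Days 1–7 hold the 1st Wednesday, 8–14 the 2nd, 15–21 the 3rd, 22–28 the 4th, 29–31 the 5th.
27 is in the range for the 4th.

4th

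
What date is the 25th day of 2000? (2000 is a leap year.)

2000-01-25

25 into January → January 25.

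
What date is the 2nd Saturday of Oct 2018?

Oct 13, 2018

Oct 2018 begins on a Monday, so the first Saturday is Oct 6 (5 days later).
The 2nd Saturday is 1 weeks later: 6 + 7 = 13.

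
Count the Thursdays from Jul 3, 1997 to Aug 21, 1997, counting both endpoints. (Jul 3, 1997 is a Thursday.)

Jul 3, 1997 is a Thursday; the first Thursday on or after it is Jul 3, 1997.
From Jul 3, 1997 to Aug 21, 1997: 28 + 21 = 49 days (rest of Jul, Aug).
49 ÷ 7 = 7 full weeks with remainder 0, so 7 more Thursdays after the first → 8.

8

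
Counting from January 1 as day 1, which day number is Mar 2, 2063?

61

Days in months before Mar: 31 + 28 = 59.
Plus 2 days into Mar → day 61.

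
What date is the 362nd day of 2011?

January has 31 days (362 − 31 = 331 remain).
February has 28 days (331 − 28 = 303 remain).
March has 31 days (303 − 31 = 272 remain).
April has 30 days (272 − 30 = 242 remain).
May has 31 days (242 − 31 = 211 remain).
June has 30 days (211 − 30 = 181 remain).
July has 31 days (181 − 31 = 150 remain).
August has 31 days (150 − 31 = 119 remain).
September has 30 days (119 − 30 = 89 remain).
October has 31 days (89 − 31 = 58 remain).
November has 30 days (58 − 30 = 28 remain).
28 into December → December 28.

December 28, 2011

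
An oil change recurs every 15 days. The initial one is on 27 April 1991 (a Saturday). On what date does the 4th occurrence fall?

The 4th occurrence is 3 intervals after the first: 3 × 15 = 45 days after 27 April 1991.
April has 30 days — 3 days to the end of April leaves 42.
May has 31 days (11 left).
11 days into June → 11 June 1991.

11 June 1991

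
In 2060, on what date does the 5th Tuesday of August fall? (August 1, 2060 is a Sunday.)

August 2060 begins on a Sunday, so the first Tuesday is August 3 (2 days later).
The 5th Tuesday is 4 weeks later: 3 + 28 = 31.

August 31, 2060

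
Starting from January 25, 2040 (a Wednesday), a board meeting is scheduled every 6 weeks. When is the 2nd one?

The 2nd occurrence is 1 interval after the first: 1 × 42 = 42 days after January 25, 2040.
January has 31 days — 6 days to the end of January leaves 36.
February has 29 days (7 left).
7 days into March → March 7, 2040.

March 7, 2040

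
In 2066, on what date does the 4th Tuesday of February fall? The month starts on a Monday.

23 February 2066

February 2066 begins on a Monday, so the first Tuesday is February 2 (1 day later).
The 4th Tuesday is 3 weeks later: 2 + 21 = 23.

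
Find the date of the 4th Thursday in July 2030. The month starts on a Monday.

July 2030 begins on a Monday, so the first Thursday is July 4 (3 days later).
The 4th Thursday is 3 weeks later: 4 + 21 = 25.

July 25, 2030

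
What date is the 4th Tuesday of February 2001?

2001-02-27

February 2001 begins on a Thursday, so the first Tuesday is February 6 (5 days later).
The 4th Tuesday is 3 weeks later: 6 + 21 = 27.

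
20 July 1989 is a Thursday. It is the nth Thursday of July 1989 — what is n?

Day 20 falls in week ⌈20/7⌉ of the month.
Days 1–7 hold the 1st Thursday, 8–14 the 2nd, 15–21 the 3rd, 22–28 the 4th, 29–31 the 5th.
20 is in the range for the 3rd.

3rd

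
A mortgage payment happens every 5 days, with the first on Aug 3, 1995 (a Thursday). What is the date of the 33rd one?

Jan 10, 1996

The 33rd occurrence is 32 intervals after the first: 32 × 5 = 160 days after Aug 3, 1995.
Aug has 31 days — 28 days to the end of Aug leaves 132.
Sep has 30 days (102 left).
Oct has 31 days (71 left).
Nov has 30 days (41 left).
Dec has 31 days (10 left).
10 days into Jan → Jan 10, 1996.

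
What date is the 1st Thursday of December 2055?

2055-12-02

December 2055 begins on a Wednesday, so the first Thursday is December 2 (1 day later).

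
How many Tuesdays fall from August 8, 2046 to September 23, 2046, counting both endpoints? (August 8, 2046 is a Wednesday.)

August 8, 2046 is a Wednesday; the first Tuesday on or after it is August 14, 2046 (6 days later).
From August 14, 2046 to September 23, 2046: 17 + 23 = 40 days (rest of August, September).
40 ÷ 7 = 5 full weeks with remainder 5, so 5 more Tuesdays after the first → 6.

6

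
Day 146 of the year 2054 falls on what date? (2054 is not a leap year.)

May 26, 2054

Jan has 31 days (146 − 31 = 115 remain).
Feb has 28 days (115 − 28 = 87 remain).
Mar has 31 days (87 − 31 = 56 remain).
Apr has 30 days (56 − 30 = 26 remain).
26 into May → May 26.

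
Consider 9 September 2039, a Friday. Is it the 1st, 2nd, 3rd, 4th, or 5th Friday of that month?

2nd

Day 9 falls in week ⌈9/7⌉ of the month.
Days 1–7 hold the 1st Friday, 8–14 the 2nd, 15–21 the 3rd, 22–28 the 4th, 29–31 the 5th.
9 is in the range for the 2nd.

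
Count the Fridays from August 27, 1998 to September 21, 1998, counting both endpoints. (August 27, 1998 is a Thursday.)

4

August 27, 1998 is a Thursday; the first Friday on or after it is August 28, 1998 (1 day later).
From August 28, 1998 to September 21, 1998: 3 + 21 = 24 days (rest of August, September).
24 ÷ 7 = 3 full weeks with remainder 3, so 3 more Fridays after the first → 4.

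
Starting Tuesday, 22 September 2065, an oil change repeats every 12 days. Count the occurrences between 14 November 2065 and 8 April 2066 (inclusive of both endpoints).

12

Occurrences land 12·i days after 22 September 2065 for i = 0, 1, 2, …
14 November 2065 is 53 days after the start; 53 ÷ 12 = 4 remainder 5; since the remainder is 5, round up to i = 5. First occurrence in the window: #6 on 21 November 2065 (5×12 = 60 days in).
8 April 2066 is 198 days after the start; 198 ÷ 12 = 16 remainder 6. Last occurrence in the window: #17 on 2 April 2066.
Occurrences #6 through #17: 12 in total.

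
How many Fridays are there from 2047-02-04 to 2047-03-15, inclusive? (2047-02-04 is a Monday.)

2047-02-04 is a Monday; the first Friday on or after it is 2047-02-08 (4 days later).
From 2047-02-08 to 2047-03-15: 20 + 15 = 35 days (rest of February, March).
35 ÷ 7 = 5 full weeks with remainder 0, so 5 more Fridays after the first → 6.

6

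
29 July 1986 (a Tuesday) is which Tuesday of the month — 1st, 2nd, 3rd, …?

5th

Day 29 falls in week ⌈29/7⌉ of the month.
Days 1–7 hold the 1st Tuesday, 8–14 the 2nd, 15–21 the 3rd, 22–28 the 4th, 29–31 the 5th.
29 is in the range for the 5th.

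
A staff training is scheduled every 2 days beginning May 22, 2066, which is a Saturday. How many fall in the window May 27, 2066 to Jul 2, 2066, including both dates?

18

Occurrences land 2·i days after May 22, 2066 for i = 0, 1, 2, …
May 27, 2066 is 5 days after the start; 5 ÷ 2 = 2 remainder 1; since the remainder is 1, round up to i = 3. First occurrence in the window: #4 on May 28, 2066 (3×2 = 6 days in).
Jul 2, 2066 is 41 days after the start; 41 ÷ 2 = 20 remainder 1. Last occurrence in the window: #21 on Jul 1, 2066.
Occurrences #4 through #21: 18 in total.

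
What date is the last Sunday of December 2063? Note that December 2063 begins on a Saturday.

December 30, 2063

December 2063 begins on a Saturday, so the first Sunday is December 2 (1 day later).
December 2063 has 31 days. Adding weeks: 2, 9, 16, 23, 30 — the last one ≤ 31 is the 30th.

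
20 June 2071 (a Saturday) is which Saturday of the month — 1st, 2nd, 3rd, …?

3rd

Day 20 falls in week ⌈20/7⌉ of the month.
Days 1–7 hold the 1st Saturday, 8–14 the 2nd, 15–21 the 3rd, 22–28 the 4th, 29–31 the 5th.
20 is in the range for the 3rd.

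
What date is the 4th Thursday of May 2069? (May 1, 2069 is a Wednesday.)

2069-05-23

May 2069 begins on a Wednesday, so the first Thursday is May 2 (1 day later).
The 4th Thursday is 3 weeks later: 2 + 21 = 23.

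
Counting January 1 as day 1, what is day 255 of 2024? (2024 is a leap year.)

11 September 2024

January has 31 days (255 − 31 = 224 remain).
February has 29 days (224 − 29 = 195 remain).
March has 31 days (195 − 31 = 164 remain).
April has 30 days (164 − 30 = 134 remain).
May has 31 days (134 − 31 = 103 remain).
June has 30 days (103 − 30 = 73 remain).
July has 31 days (73 − 31 = 42 remain).
August has 31 days (42 − 31 = 11 remain).
11 into September → September 11.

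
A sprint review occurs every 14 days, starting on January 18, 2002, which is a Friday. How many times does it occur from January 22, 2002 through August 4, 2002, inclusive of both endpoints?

Occurrences land 14·i days after January 18, 2002 for i = 0, 1, 2, …
January 22, 2002 is 4 days after the start; 4 ÷ 14 = 0 remainder 4; since the remainder is 4, round up to i = 1. First occurrence in the window: #2 on February 1, 2002 (1×14 = 14 days in).
August 4, 2002 is 198 days after the start; 198 ÷ 14 = 14 remainder 2. Last occurrence in the window: #15 on August 2, 2002.
Occurrences #2 through #15: 14 in total.

14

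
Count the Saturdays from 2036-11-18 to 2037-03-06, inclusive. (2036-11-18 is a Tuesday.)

15

2036-11-18 is a Tuesday; the first Saturday on or after it is 2036-11-22 (4 days later).
From 2036-11-22 to 2037-03-06: 8 + 31 + 31 + 28 + 6 = 104 days (rest of November, December, January, February, March).
104 ÷ 7 = 14 full weeks with remainder 6, so 14 more Saturdays after the first → 15.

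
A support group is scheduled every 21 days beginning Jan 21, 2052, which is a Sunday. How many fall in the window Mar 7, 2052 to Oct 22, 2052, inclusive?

Occurrences land 21·i days after Jan 21, 2052 for i = 0, 1, 2, …
Mar 7, 2052 is 46 days after the start; 46 ÷ 21 = 2 remainder 4; since the remainder is 4, round up to i = 3. First occurrence in the window: #4 on Mar 24, 2052 (3×21 = 63 days in).
Oct 22, 2052 is 275 days after the start; 275 ÷ 21 = 13 remainder 2. Last occurrence in the window: #14 on Oct 20, 2052.
Occurrences #4 through #14: 11 in total.

11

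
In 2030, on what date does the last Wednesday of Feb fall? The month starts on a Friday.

Feb 27, 2030

Feb 2030 begins on a Friday, so the first Wednesday is Feb 6 (5 days later).
Feb 2030 has 28 days. Adding weeks: 6, 13, 20, 27 — the last one ≤ 28 is the 27th.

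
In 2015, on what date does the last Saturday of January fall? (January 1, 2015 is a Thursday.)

January 2015 begins on a Thursday, so the first Saturday is January 3 (2 days later).
January 2015 has 31 days. Adding weeks: 3, 10, 17, 24, 31 — the last one ≤ 31 is the 31st.

2015-01-31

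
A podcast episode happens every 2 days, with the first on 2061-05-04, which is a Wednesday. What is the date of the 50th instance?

2061-08-10

The 50th occurrence is 49 intervals after the first: 49 × 2 = 98 days after 2061-05-04.
May has 31 days — 27 days to the end of May leaves 71.
June has 30 days (41 left).
July has 31 days (10 left).
10 days into August → 2061-08-10.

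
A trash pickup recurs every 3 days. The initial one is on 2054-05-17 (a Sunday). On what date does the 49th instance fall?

2054-10-08

The 49th occurrence is 48 intervals after the first: 48 × 3 = 144 days after 2054-05-17.
May has 31 days — 14 days to the end of May leaves 130.
June has 30 days (100 left).
July has 31 days (69 left).
August has 31 days (38 left).
September has 30 days (8 left).
8 days into October → 2054-10-08.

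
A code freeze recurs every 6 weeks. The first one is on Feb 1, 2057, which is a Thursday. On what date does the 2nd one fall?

The 2nd occurrence is 1 interval after the first: 1 × 42 = 42 days after Feb 1, 2057.
Feb has 28 days — 27 days to the end of Feb leaves 15.
15 days into Mar → Mar 15, 2057.

Mar 15, 2057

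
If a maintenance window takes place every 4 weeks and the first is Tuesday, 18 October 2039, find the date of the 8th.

The 8th occurrence is 7 intervals after the first: 7 × 28 = 196 days after 18 October 2039.
October has 31 days — 13 days to the end of October leaves 183.
November has 30 days (153 left).
December has 31 days (122 left).
January has 31 days (91 left).
February has 29 days (62 left).
March has 31 days (31 left).
April has 30 days (1 left).
1 day into May → 1 May 2040.

1 May 2040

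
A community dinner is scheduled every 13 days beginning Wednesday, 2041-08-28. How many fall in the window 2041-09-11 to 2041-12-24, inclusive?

8

Occurrences land 13·i days after 2041-08-28 for i = 0, 1, 2, …
2041-09-11 is 14 days after the start; 14 ÷ 13 = 1 remainder 1; since the remainder is 1, round up to i = 2. First occurrence in the window: #3 on 2041-09-23 (2×13 = 26 days in).
2041-12-24 is 118 days after the start; 118 ÷ 13 = 9 remainder 1. Last occurrence in the window: #10 on 2041-12-23.
Occurrences #3 through #10: 8 in total.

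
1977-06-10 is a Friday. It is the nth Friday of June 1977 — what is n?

Day 10 falls in week ⌈10/7⌉ of the month.
Days 1–7 hold the 1st Friday, 8–14 the 2nd, 15–21 the 3rd, 22–28 the 4th, 29–31 the 5th.
10 is in the range for the 2nd.

2nd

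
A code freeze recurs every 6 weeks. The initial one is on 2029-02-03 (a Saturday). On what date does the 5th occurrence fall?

The 5th occurrence is 4 intervals after the first: 4 × 42 = 168 days after 2029-02-03.
February has 28 days — 25 days to the end of February leaves 143.
March has 31 days (112 left).
April has 30 days (82 left).
May has 31 days (51 left).
June has 30 days (21 left).
21 days into July → 2029-07-21.

2029-07-21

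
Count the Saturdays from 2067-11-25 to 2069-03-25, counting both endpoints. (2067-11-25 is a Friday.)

70

2067-11-25 is a Friday; the first Saturday on or after it is 2067-11-26 (1 day later).
From 2067-11-26 to 2069-03-25: 35 + 366 + 84 = 485 days (rest of 2067, 2068, to 2069-03-25 in 2069).
485 ÷ 7 = 69 full weeks with remainder 2, so 69 more Saturdays after the first → 70.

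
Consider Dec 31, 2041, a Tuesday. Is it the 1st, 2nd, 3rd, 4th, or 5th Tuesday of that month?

Day 31 falls in week ⌈31/7⌉ of the month.
Days 1–7 hold the 1st Tuesday, 8–14 the 2nd, 15–21 the 3rd, 22–28 the 4th, 29–31 the 5th.
31 is in the range for the 5th.

5th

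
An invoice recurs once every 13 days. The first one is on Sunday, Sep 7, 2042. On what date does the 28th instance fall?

The 28th occurrence is 27 intervals after the first: 27 × 13 = 351 days after Sep 7, 2042.
Sep has 30 days — 23 days to the end of Sep leaves 328.
Oct has 31 days (297 left).
Nov has 30 days (267 left).
Dec has 31 days (236 left).
Jan has 31 days (205 left).
Feb has 28 days (177 left).
Mar has 31 days (146 left).
Apr has 30 days (116 left).
May has 31 days (85 left).
Jun has 30 days (55 left).
Jul has 31 days (24 left).
24 days into Aug → Aug 24, 2043.

Aug 24, 2043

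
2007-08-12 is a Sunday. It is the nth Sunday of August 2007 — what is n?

2nd

Day 12 falls in week ⌈12/7⌉ of the month.
Days 1–7 hold the 1st Sunday, 8–14 the 2nd, 15–21 the 3rd, 22–28 the 4th, 29–31 the 5th.
12 is in the range for the 2nd.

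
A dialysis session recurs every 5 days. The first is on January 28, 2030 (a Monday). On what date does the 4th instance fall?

February 12, 2030

The 4th occurrence is 3 intervals after the first: 3 × 5 = 15 days after January 28, 2030.
January has 31 days — 3 days to the end of January leaves 12.
12 days into February → February 12, 2030.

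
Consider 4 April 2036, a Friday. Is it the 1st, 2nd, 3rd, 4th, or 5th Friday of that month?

Day 4 falls in week ⌈4/7⌉ of the month.
Days 1–7 hold the 1st Friday, 8–14 the 2nd, 15–21 the 3rd, 22–28 the 4th, 29–31 the 5th.
4 is in the range for the 1st.

1st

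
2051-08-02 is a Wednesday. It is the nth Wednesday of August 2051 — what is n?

1st

Day 2 falls in week ⌈2/7⌉ of the month.
Days 1–7 hold the 1st Wednesday, 8–14 the 2nd, 15–21 the 3rd, 22–28 the 4th, 29–31 the 5th.
2 is in the range for the 1st.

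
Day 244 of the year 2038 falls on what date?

Sep 1, 2038

Jan has 31 days (244 − 31 = 213 remain).
Feb has 28 days (213 − 28 = 185 remain).
Mar has 31 days (185 − 31 = 154 remain).
Apr has 30 days (154 − 30 = 124 remain).
May has 31 days (124 − 31 = 93 remain).
Jun has 30 days (93 − 30 = 63 remain).
Jul has 31 days (63 − 31 = 32 remain).
Aug has 31 days (32 − 31 = 1 remain).
1 into Sep → Sep 1.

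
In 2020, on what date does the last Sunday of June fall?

June 2020 begins on a Monday, so the first Sunday is June 7 (6 days later).
June 2020 has 30 days. Adding weeks: 7, 14, 21, 28 — the last one ≤ 30 is the 28th.

28 June 2020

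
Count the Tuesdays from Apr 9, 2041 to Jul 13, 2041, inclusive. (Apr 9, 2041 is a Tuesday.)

Apr 9, 2041 is a Tuesday; the first Tuesday on or after it is Apr 9, 2041.
From Apr 9, 2041 to Jul 13, 2041: 21 + 31 + 30 + 13 = 95 days (rest of Apr, May, Jun, Jul).
95 ÷ 7 = 13 full weeks with remainder 4, so 13 more Tuesdays after the first → 14.

14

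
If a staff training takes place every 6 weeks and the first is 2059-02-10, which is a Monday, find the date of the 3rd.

The 3rd occurrence is 2 intervals after the first: 2 × 42 = 84 days after 2059-02-10.
February has 28 days — 18 days to the end of February leaves 66.
March has 31 days (35 left).
April has 30 days (5 left).
5 days into May → 2059-05-05.

2059-05-05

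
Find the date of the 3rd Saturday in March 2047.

The first Saturday of March 2047 is March 2.
The 3rd Saturday is 2 weeks later: 2 + 14 = 16.

March 16, 2047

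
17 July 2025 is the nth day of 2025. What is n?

Days in months before July: 31 + 28 + 31 + 30 + 31 + 30 = 181.
Plus 17 days into July → day 198.

198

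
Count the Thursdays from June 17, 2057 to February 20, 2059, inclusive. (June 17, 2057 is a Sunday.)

88

June 17, 2057 is a Sunday; the first Thursday on or after it is June 21, 2057 (4 days later).
From June 21, 2057 to February 20, 2059: 193 + 365 + 51 = 609 days (rest of 2057, 2058, to February 20, 2059 in 2059).
609 ÷ 7 = 87 full weeks with remainder 0, so 87 more Thursdays after the first → 88.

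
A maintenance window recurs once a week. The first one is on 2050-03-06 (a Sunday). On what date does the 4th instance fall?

The 4th occurrence is 3 intervals after the first: 3 × 7 = 21 days after 2050-03-06.
21 days later is 2050-03-27.

2050-03-27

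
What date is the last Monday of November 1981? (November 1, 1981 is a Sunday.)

November 1981 begins on a Sunday, so the first Monday is November 2 (1 day later).
November 1981 has 30 days. Adding weeks: 2, 9, 16, 23, 30 — the last one ≤ 30 is the 30th.

November 30, 1981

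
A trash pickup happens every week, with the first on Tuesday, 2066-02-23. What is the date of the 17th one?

2066-06-15

The 17th occurrence is 16 intervals after the first: 16 × 7 = 112 days after 2066-02-23.
February has 28 days — 5 days to the end of February leaves 107.
March has 31 days (76 left).
April has 30 days (46 left).
May has 31 days (15 left).
15 days into June → 2066-06-15.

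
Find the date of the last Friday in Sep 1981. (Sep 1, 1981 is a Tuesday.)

Sep 25, 1981

Sep 1981 begins on a Tuesday, so the first Friday is Sep 4 (3 days later).
Sep 1981 has 30 days. Adding weeks: 4, 11, 18, 25 — the last one ≤ 30 is the 25th.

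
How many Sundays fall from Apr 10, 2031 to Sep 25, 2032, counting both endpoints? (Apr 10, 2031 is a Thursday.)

76

Apr 10, 2031 is a Thursday; the first Sunday on or after it is Apr 13, 2031 (3 days later).
From Apr 13, 2031 to Sep 25, 2032: 262 + 269 = 531 days (rest of 2031, to Sep 25, 2032 in 2032).
531 ÷ 7 = 75 full weeks with remainder 6, so 75 more Sundays after the first → 76.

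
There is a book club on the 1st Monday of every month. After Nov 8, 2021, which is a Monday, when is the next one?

Dec 6, 2021

Nov 2021 starts on a Monday, so its 1st Monday is Nov 1, 2021.
That is not after Nov 8, 2021, so look at Dec 2021.
Dec 2021 starts on a Wednesday, so its 1st Monday is Dec 6, 2021 (5 days in).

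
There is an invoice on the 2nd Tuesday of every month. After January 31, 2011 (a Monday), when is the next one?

January 2011 starts on a Saturday; its first Tuesday is the 4th, so the 2nd Tuesday is the 11th — January 11, 2011.
That is not after January 31, 2011, so look at February 2011.
February 2011 starts on a Tuesday; its first Tuesday is the 1st, so the 2nd Tuesday is the 8th — February 8, 2011.

February 8, 2011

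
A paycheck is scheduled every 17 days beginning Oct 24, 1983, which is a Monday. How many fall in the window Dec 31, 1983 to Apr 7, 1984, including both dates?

6

Occurrences land 17·i days after Oct 24, 1983 for i = 0, 1, 2, …
Dec 31, 1983 is 68 days after the start; 68 ÷ 17 = 4 remainder 0. First occurrence in the window: #5 on Dec 31, 1983 (4×17 = 68 days in).
Apr 7, 1984 is 166 days after the start; 166 ÷ 17 = 9 remainder 13. Last occurrence in the window: #10 on Mar 25, 1984.
Occurrences #5 through #10: 6 in total.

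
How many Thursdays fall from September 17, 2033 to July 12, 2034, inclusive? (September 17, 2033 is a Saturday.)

September 17, 2033 is a Saturday; the first Thursday on or after it is September 22, 2033 (5 days later).
From September 22, 2033 to July 12, 2034: 8 + 31 + 30 + 31 + 31 + 28 + 31 + 30 + 31 + 30 + 12 = 293 days (rest of September, October, November, December, January, February, March, April, May, June, July).
293 ÷ 7 = 41 full weeks with remainder 6, so 41 more Thursdays after the first → 42.

42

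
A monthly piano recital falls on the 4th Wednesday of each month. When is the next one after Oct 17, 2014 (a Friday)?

Oct 22, 2014

Oct 2014 starts on a Wednesday; its first Wednesday is the 1st, so the 4th Wednesday is the 22nd — Oct 22, 2014.
Oct 22, 2014 is after Oct 17, 2014, so that is the next one.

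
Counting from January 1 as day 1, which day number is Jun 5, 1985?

156

Days in months before Jun: 31 + 28 + 31 + 30 + 31 = 151.
Plus 5 days into Jun → day 156.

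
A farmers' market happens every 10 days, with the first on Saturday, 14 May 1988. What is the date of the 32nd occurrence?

The 32nd occurrence is 31 intervals after the first: 31 × 10 = 310 days after 14 May 1988.
May has 31 days — 17 days to the end of May leaves 293.
June has 30 days (263 left).
July has 31 days (232 left).
August has 31 days (201 left).
September has 30 days (171 left).
October has 31 days (140 left).
November has 30 days (110 left).
December has 31 days (79 left).
January has 31 days (48 left).
February has 28 days (20 left).
20 days into March → 20 March 1989.

20 March 1989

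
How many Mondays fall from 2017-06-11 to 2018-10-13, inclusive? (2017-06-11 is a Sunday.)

70

2017-06-11 is a Sunday; the first Monday on or after it is 2017-06-12 (1 day later).
From 2017-06-12 to 2018-10-13: 202 + 286 = 488 days (rest of 2017, to 2018-10-13 in 2018).
488 ÷ 7 = 69 full weeks with remainder 5, so 69 more Mondays after the first → 70.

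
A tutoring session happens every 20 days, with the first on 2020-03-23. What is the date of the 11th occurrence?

2020-10-09

The 11th occurrence is 10 intervals after the first: 10 × 20 = 200 days after 2020-03-23.
March has 31 days — 8 days to the end of March leaves 192.
April has 30 days (162 left).
May has 31 days (131 left).
June has 30 days (101 left).
July has 31 days (70 left).
August has 31 days (39 left).
September has 30 days (9 left).
9 days into October → 2020-10-09.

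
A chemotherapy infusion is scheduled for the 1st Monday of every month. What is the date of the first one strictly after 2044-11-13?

2044-12-05

November 2044 starts on a Tuesday, so its 1st Monday is 2044-11-07 (6 days in).
That is not after 2044-11-13, so look at December 2044.
December 2044 starts on a Thursday, so its 1st Monday is 2044-12-05 (4 days in).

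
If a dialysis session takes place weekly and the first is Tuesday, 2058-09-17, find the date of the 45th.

2059-07-22

The 45th occurrence is 44 intervals after the first: 44 × 7 = 308 days after 2058-09-17.
September has 30 days — 13 days to the end of September leaves 295.
October has 31 days (264 left).
November has 30 days (234 left).
December has 31 days (203 left).
January has 31 days (172 left).
February has 28 days (144 left).
March has 31 days (113 left).
April has 30 days (83 left).
May has 31 days (52 left).
June has 30 days (22 left).
22 days into July → 2059-07-22.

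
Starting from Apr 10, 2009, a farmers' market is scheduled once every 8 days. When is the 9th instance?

Jun 13, 2009

The 9th occurrence is 8 intervals after the first: 8 × 8 = 64 days after Apr 10, 2009.
Apr has 30 days — 20 days to the end of Apr leaves 44.
May has 31 days (13 left).
13 days into Jun → Jun 13, 2009.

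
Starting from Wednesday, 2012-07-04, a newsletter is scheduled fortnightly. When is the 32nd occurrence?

The 32nd occurrence is 31 intervals after the first: 31 × 14 = 434 days after 2012-07-04.
July has 31 days — 27 days to the end of July leaves 407.
From end of July to end of 2012 is 153 days (254 left).
January has 31 days (223 left).
February has 28 days (195 left).
March has 31 days (164 left).
April has 30 days (134 left).
May has 31 days (103 left).
June has 30 days (73 left).
July has 31 days (42 left).
August has 31 days (11 left).
11 days into September → 2013-09-11.

2013-09-11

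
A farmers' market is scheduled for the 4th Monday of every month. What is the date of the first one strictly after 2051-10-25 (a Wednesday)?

2051-11-27

October 2051 starts on a Sunday; its first Monday is the 2nd, so the 4th Monday is the 23rd — 2051-10-23.
That is not after 2051-10-25, so look at November 2051.
November 2051 starts on a Wednesday; its first Monday is the 6th, so the 4th Monday is the 27th — 2051-11-27.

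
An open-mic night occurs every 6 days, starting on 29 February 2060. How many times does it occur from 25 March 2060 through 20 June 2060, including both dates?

Occurrences land 6·i days after 29 February 2060 for i = 0, 1, 2, …
25 March 2060 is 25 days after the start; 25 ÷ 6 = 4 remainder 1; since the remainder is 1, round up to i = 5. First occurrence in the window: #6 on 30 March 2060 (5×6 = 30 days in).
20 June 2060 is 112 days after the start; 112 ÷ 6 = 18 remainder 4. Last occurrence in the window: #19 on 16 June 2060.
Occurrences #6 through #19: 14 in total.

14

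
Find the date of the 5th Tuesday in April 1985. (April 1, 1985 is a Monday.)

1985-04-30

April 1985 begins on a Monday, so the first Tuesday is April 2 (1 day later).
The 5th Tuesday is 4 weeks later: 2 + 28 = 30.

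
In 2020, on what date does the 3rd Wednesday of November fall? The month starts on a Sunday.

18 November 2020

November 2020 begins on a Sunday, so the first Wednesday is November 4 (3 days later).
The 3rd Wednesday is 2 weeks later: 4 + 14 = 18.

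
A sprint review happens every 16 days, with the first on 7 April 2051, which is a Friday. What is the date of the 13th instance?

The 13th occurrence is 12 intervals after the first: 12 × 16 = 192 days after 7 April 2051.
April has 30 days — 23 days to the end of April leaves 169.
May has 31 days (138 left).
June has 30 days (108 left).
July has 31 days (77 left).
August has 31 days (46 left).
September has 30 days (16 left).
16 days into October → 16 October 2051.

16 October 2051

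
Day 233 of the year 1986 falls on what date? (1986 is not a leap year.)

21 August 1986

January has 31 days (233 − 31 = 202 remain).
February has 28 days (202 − 28 = 174 remain).
March has 31 days (174 − 31 = 143 remain).
April has 30 days (143 − 30 = 113 remain).
May has 31 days (113 − 31 = 82 remain).
June has 30 days (82 − 30 = 52 remain).
July has 31 days (52 − 31 = 21 remain).
21 into August → August 21.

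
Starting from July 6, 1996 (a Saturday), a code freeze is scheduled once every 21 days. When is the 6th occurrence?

October 19, 1996

The 6th occurrence is 5 intervals after the first: 5 × 21 = 105 days after July 6, 1996.
July has 31 days — 25 days to the end of July leaves 80.
August has 31 days (49 left).
September has 30 days (19 left).
19 days into October → October 19, 1996.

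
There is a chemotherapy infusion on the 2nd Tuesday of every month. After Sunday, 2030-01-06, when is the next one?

January 2030 starts on a Tuesday; its first Tuesday is the 1st, so the 2nd Tuesday is the 8th — 2030-01-08.
2030-01-08 is after 2030-01-06, so that is the next one.

2030-01-08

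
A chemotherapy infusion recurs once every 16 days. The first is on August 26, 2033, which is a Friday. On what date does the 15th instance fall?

The 15th occurrence is 14 intervals after the first: 14 × 16 = 224 days after August 26, 2033.
August has 31 days — 5 days to the end of August leaves 219.
September has 30 days (189 left).
October has 31 days (158 left).
November has 30 days (128 left).
December has 31 days (97 left).
January has 31 days (66 left).
February has 28 days (38 left).
March has 31 days (7 left).
7 days into April → April 7, 2034.

April 7, 2034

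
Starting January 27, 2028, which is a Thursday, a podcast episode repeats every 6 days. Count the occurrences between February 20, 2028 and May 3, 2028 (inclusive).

13

Occurrences land 6·i days after January 27, 2028 for i = 0, 1, 2, …
February 20, 2028 is 24 days after the start; 24 ÷ 6 = 4 remainder 0. First occurrence in the window: #5 on February 20, 2028 (4×6 = 24 days in).
May 3, 2028 is 97 days after the start; 97 ÷ 6 = 16 remainder 1. Last occurrence in the window: #17 on May 2, 2028.
Occurrences #5 through #17: 13 in total.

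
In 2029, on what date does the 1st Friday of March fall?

2029-03-02

March 2029 begins on a Thursday, so the first Friday is March 2 (1 day later).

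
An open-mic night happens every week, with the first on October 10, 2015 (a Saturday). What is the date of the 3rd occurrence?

The 3rd occurrence is 2 intervals after the first: 2 × 7 = 14 days after October 10, 2015.
14 days later is October 24, 2015.

October 24, 2015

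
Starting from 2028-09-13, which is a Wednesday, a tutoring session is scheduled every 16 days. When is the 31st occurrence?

2030-01-06

The 31st occurrence is 30 intervals after the first: 30 × 16 = 480 days after 2028-09-13.
September has 30 days — 17 days to the end of September leaves 463.
From end of September to end of 2028 is 92 days (371 left).
2029 has 365 days (6 left).
6 days into January → 2030-01-06.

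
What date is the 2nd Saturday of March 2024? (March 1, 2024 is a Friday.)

March 2024 begins on a Friday, so the first Saturday is March 2 (1 day later).
The 2nd Saturday is 1 weeks later: 2 + 7 = 9.

2024-03-09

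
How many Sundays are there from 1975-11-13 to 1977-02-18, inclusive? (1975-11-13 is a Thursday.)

1975-11-13 is a Thursday; the first Sunday on or after it is 1975-11-16 (3 days later).
From 1975-11-16 to 1977-02-18: 45 + 366 + 49 = 460 days (rest of 1975, 1976, to 1977-02-18 in 1977).
460 ÷ 7 = 65 full weeks with remainder 5, so 65 more Sundays after the first → 66.

66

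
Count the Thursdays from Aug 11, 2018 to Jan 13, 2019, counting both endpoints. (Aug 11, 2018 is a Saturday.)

22

Aug 11, 2018 is a Saturday; the first Thursday on or after it is Aug 16, 2018 (5 days later).
From Aug 16, 2018 to Jan 13, 2019: 15 + 30 + 31 + 30 + 31 + 13 = 150 days (rest of Aug, Sep, Oct, Nov, Dec, Jan).
150 ÷ 7 = 21 full weeks with remainder 3, so 21 more Thursdays after the first → 22.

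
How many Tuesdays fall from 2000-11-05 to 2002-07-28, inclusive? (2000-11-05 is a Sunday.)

90

2000-11-05 is a Sunday; the first Tuesday on or after it is 2000-11-07 (2 days later).
From 2000-11-07 to 2002-07-28: 54 + 365 + 209 = 628 days (rest of 2000, 2001, to 2002-07-28 in 2002).
628 ÷ 7 = 89 full weeks with remainder 5, so 89 more Tuesdays after the first → 90.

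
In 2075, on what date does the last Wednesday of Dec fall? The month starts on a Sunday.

Dec 25, 2075

Dec 2075 begins on a Sunday, so the first Wednesday is Dec 4 (3 days later).
Dec 2075 has 31 days. Adding weeks: 4, 11, 18, 25 — the last one ≤ 31 is the 25th.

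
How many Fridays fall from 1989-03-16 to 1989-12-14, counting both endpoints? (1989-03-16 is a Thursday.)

1989-03-16 is a Thursday; the first Friday on or after it is 1989-03-17 (1 day later).
From 1989-03-17 to 1989-12-14: 14 + 30 + 31 + 30 + 31 + 31 + 30 + 31 + 30 + 14 = 272 days (rest of March, April, May, June, July, August, September, October, November, December).
272 ÷ 7 = 38 full weeks with remainder 6, so 38 more Fridays after the first → 39.

39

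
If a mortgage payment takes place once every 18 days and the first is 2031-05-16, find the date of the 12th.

2031-11-30

The 12th occurrence is 11 intervals after the first: 11 × 18 = 198 days after 2031-05-16.
May has 31 days — 15 days to the end of May leaves 183.
June has 30 days (153 left).
July has 31 days (122 left).
August has 31 days (91 left).
September has 30 days (61 left).
October has 31 days (30 left).
30 days into November → 2031-11-30.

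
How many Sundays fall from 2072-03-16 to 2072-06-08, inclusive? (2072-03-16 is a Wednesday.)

2072-03-16 is a Wednesday; the first Sunday on or after it is 2072-03-20 (4 days later).
From 2072-03-20 to 2072-06-08: 11 + 30 + 31 + 8 = 80 days (rest of March, April, May, June).
80 ÷ 7 = 11 full weeks with remainder 3, so 11 more Sundays after the first → 12.

12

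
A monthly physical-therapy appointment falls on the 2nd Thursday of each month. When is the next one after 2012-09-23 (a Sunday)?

September 2012 starts on a Saturday; its first Thursday is the 6th, so the 2nd Thursday is the 13th — 2012-09-13.
That is not after 2012-09-23, so look at October 2012.
October 2012 starts on a Monday; its first Thursday is the 4th, so the 2nd Thursday is the 11th — 2012-10-11.

2012-10-11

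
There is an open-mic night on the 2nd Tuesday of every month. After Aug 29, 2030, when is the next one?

Aug 2030 starts on a Thursday; its first Tuesday is the 6th, so the 2nd Tuesday is the 13th — Aug 13, 2030.
That is not after Aug 29, 2030, so look at Sep 2030.
Sep 2030 starts on a Sunday; its first Tuesday is the 3rd, so the 2nd Tuesday is the 10th — Sep 10, 2030.

Sep 10, 2030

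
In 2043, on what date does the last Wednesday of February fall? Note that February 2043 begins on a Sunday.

February 2043 begins on a Sunday, so the first Wednesday is February 4 (3 days later).
February 2043 has 28 days. Adding weeks: 4, 11, 18, 25 — the last one ≤ 28 is the 25th.

25 February 2043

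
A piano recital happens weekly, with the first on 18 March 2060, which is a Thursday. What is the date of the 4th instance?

The 4th occurrence is 3 intervals after the first: 3 × 7 = 21 days after 18 March 2060.
March has 31 days — 13 days to the end of March leaves 8.
8 days into April → 8 April 2060.

8 April 2060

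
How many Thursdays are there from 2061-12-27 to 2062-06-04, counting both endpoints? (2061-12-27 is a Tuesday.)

2061-12-27 is a Tuesday; the first Thursday on or after it is 2061-12-29 (2 days later).
From 2061-12-29 to 2062-06-04: 2 + 31 + 28 + 31 + 30 + 31 + 4 = 157 days (rest of December, January, February, March, April, May, June).
157 ÷ 7 = 22 full weeks with remainder 3, so 22 more Thursdays after the first → 23.

23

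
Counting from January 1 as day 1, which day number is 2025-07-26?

207

Days in months before July: 31 + 28 + 31 + 30 + 31 + 30 = 181.
Plus 26 days into July → day 207.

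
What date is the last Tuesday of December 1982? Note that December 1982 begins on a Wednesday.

1982-12-28

December 1982 begins on a Wednesday, so the first Tuesday is December 7 (6 days later).
December 1982 has 31 days. Adding weeks: 7, 14, 21, 28 — the last one ≤ 31 is the 28th.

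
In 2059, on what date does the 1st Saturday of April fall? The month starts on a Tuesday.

April 5, 2059

April 2059 begins on a Tuesday, so the first Saturday is April 5 (4 days later).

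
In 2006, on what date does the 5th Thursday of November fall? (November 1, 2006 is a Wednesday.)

November 2006 begins on a Wednesday, so the first Thursday is November 2 (1 day later).
The 5th Thursday is 4 weeks later: 2 + 28 = 30.

30 November 2006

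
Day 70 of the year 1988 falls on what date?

1988-03-10

January has 31 days (70 − 31 = 39 remain).
February has 29 days (39 − 29 = 10 remain).
10 into March → March 10.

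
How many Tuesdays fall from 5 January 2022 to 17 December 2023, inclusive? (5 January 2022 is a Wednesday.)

5 January 2022 is a Wednesday; the first Tuesday on or after it is 11 January 2022 (6 days later).
From 11 January 2022 to 17 December 2023: 354 + 351 = 705 days (rest of 2022, to 17 December 2023 in 2023).
705 ÷ 7 = 100 full weeks with remainder 5, so 100 more Tuesdays after the first → 101.

101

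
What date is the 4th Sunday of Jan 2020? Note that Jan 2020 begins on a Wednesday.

Jan 2020 begins on a Wednesday, so the first Sunday is Jan 5 (4 days later).
The 4th Sunday is 3 weeks later: 5 + 21 = 26.

Jan 26, 2020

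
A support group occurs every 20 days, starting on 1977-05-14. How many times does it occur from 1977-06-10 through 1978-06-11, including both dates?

18

Occurrences land 20·i days after 1977-05-14 for i = 0, 1, 2, …
1977-06-10 is 27 days after the start; 27 ÷ 20 = 1 remainder 7; since the remainder is 7, round up to i = 2. First occurrence in the window: #3 on 1977-06-23 (2×20 = 40 days in).
1978-06-11 is 393 days after the start; 393 ÷ 20 = 19 remainder 13. Last occurrence in the window: #20 on 1978-05-29.
Occurrences #3 through #20: 18 in total.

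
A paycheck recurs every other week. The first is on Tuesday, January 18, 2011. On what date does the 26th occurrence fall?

January 3, 2012

The 26th occurrence is 25 intervals after the first: 25 × 14 = 350 days after January 18, 2011.
January has 31 days — 13 days to the end of January leaves 337.
February has 28 days (309 left).
March has 31 days (278 left).
April has 30 days (248 left).
May has 31 days (217 left).
June has 30 days (187 left).
July has 31 days (156 left).
August has 31 days (125 left).
September has 30 days (95 left).
October has 31 days (64 left).
November has 30 days (34 left).
December has 31 days (3 left).
3 days into January → January 3, 2012.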